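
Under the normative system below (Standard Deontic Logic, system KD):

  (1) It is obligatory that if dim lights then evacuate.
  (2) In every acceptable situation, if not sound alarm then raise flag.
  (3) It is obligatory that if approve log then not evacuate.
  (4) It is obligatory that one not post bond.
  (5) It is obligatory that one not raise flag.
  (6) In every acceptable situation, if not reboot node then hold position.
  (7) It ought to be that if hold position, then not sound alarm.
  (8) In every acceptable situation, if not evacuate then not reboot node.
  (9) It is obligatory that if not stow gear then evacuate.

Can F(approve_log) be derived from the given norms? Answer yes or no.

Premise 5 gives O(¬raise_flag).
Premise 2, O(¬sound_alarm → raise_flag), contraposes to O(¬raise_flag → sound_alarm); with O(¬raise_flag) we get O(sound_alarm).
The contrapositive of premise 7 (O(hold_position → ¬sound_alarm)) is O(sound_alarm → ¬hold_position), and O(sound_alarm) is already established, so O(¬hold_position).
Premise 6 is O(¬reboot_node → hold_position); contrapositively O(¬hold_position → reboot_node). Since O(¬hold_position) holds, K gives O(reboot_node).
Premise 8, O(¬evacuate → ¬reboot_node), contraposes to O(reboot_node → evacuate); with O(reboot_node) we get O(evacuate).
Premise 3 is O(approve_log → ¬evacuate); contrapositively O(evacuate → ¬approve_log). Since O(evacuate) holds, K gives O(¬approve_log).
Premises 1, 4, 9 do not contribute to this derivation.
So O(¬approve_log) holds, i.e. F(approve_log). The claim follows.

Yes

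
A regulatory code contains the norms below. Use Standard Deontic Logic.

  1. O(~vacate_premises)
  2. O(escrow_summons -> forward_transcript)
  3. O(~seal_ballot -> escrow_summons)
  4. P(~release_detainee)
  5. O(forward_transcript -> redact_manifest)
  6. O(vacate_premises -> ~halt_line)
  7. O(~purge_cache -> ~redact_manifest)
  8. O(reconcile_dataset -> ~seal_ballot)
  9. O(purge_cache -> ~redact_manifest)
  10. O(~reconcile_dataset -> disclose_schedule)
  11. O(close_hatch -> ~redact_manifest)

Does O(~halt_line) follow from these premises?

Premise 6 is O(vacate_premises -> ~halt_line), but O(vacate_premises) is not derivable from the premises, so it does not yield O(~halt_line).
No other premise forces O(~halt_line). An ideal world satisfying every premise can still have ~halt_line false, so O(~halt_line) is not derivable.

No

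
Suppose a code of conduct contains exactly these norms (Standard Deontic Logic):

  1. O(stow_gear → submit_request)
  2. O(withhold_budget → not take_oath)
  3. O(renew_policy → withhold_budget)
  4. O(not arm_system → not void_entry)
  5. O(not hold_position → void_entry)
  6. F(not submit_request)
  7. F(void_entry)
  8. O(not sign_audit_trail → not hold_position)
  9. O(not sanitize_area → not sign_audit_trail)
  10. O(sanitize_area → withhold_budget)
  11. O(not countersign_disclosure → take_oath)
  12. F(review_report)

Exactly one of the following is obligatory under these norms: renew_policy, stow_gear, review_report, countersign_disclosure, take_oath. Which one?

countersign_disclosure

Premise 7, F(void_entry), is equivalent to O(not void_entry).
Premise 5 is O(not hold_position → void_entry); contrapositively O(not void_entry → hold_position). Since O(not void_entry) holds, K gives O(hold_position).
Premise 8, O(not sign_audit_trail → not hold_position), contraposes to O(hold_position → sign_audit_trail); with O(hold_position) we get O(sign_audit_trail).
The contrapositive of premise 9 (O(not sanitize_area → not sign_audit_trail)) is O(sign_audit_trail → sanitize_area), and O(sign_audit_trail) is already established, so O(sanitize_area).
From O(sanitize_area) and premise 10, O(sanitize_area → withhold_budget), we obtain O(withhold_budget).
Applying K to premise 2 (O(withhold_budget → not take_oath)) and O(withhold_budget) yields O(not take_oath).
The contrapositive of premise 11 (O(not countersign_disclosure → take_oath)) is O(not take_oath → countersign_disclosure), and O(not take_oath) is already established, so O(countersign_disclosure).
So O(countersign_disclosure) holds — countersign_disclosure is obligatory. None of the other listed options is made obligatory by any chain of premises.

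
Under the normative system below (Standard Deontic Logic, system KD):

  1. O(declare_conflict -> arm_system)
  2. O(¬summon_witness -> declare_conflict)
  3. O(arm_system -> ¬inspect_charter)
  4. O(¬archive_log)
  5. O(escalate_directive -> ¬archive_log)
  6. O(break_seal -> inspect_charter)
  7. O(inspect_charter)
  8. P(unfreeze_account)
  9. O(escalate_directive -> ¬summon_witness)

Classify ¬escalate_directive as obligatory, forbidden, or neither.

Obligatory

Premise 7 gives O(inspect_charter).
Premise 3, O(arm_system -> ¬inspect_charter), contraposes to O(inspect_charter -> ¬arm_system); with O(inspect_charter) we get O(¬arm_system).
Premise 1, O(declare_conflict -> arm_system), contraposes to O(¬arm_system -> ¬declare_conflict); with O(¬arm_system) we get O(¬declare_conflict).
The contrapositive of premise 2 (O(¬summon_witness -> declare_conflict)) is O(¬declare_conflict -> summon_witness), and O(¬declare_conflict) is already established, so O(summon_witness).
Premise 9, O(escalate_directive -> ¬summon_witness), contraposes to O(summon_witness -> ¬escalate_directive); with O(summon_witness) we get O(¬escalate_directive).
Premises 4, 5, 6, 8 do not contribute to this derivation.
Hence ¬escalate_directive is obligatory.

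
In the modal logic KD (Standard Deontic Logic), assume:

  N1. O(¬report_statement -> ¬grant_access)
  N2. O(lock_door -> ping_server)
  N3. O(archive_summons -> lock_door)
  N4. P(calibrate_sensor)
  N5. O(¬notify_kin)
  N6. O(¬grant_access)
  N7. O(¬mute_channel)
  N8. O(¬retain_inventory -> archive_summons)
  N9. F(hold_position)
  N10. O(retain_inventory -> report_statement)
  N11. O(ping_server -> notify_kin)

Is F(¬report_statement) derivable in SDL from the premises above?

Yes

Premise 5 gives O(¬notify_kin).
Premise 11, O(ping_server -> notify_kin), contraposes to O(¬notify_kin -> ¬ping_server); with O(¬notify_kin) we get O(¬ping_server).
Premise 2 is O(lock_door -> ping_server); contrapositively O(¬ping_server -> ¬lock_door). Since O(¬ping_server) holds, K gives O(¬lock_door).
The contrapositive of premise 3 (O(archive_summons -> lock_door)) is O(¬lock_door -> ¬archive_summons), and O(¬lock_door) is already established, so O(¬archive_summons).
Premise 8, O(¬retain_inventory -> archive_summons), contraposes to O(¬archive_summons -> retain_inventory); with O(¬archive_summons) we get O(retain_inventory).
From O(retain_inventory) and premise 10, O(retain_inventory -> report_statement), we obtain O(report_statement).
Premises 1, 4, 6, 7, 9 do not contribute to this derivation.
So O(report_statement) holds, i.e. F(¬report_statement). The claim follows.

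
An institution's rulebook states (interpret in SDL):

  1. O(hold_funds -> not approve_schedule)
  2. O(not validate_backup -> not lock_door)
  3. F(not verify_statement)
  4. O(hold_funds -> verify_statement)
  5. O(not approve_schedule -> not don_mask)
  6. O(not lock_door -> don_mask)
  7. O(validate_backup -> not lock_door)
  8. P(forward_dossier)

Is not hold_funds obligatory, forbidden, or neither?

Obligatory

Premises 7 and 2 are O(validate_backup -> not lock_door) and O(not validate_backup -> not lock_door); every ideal world satisfies validate_backup or not validate_backup, so in either case not lock_door holds — hence O(not lock_door).
Applying K to premise 6 (O(not lock_door -> don_mask)) and O(not lock_door) yields O(don_mask).
Premise 5 is O(not approve_schedule -> not don_mask); contrapositively O(don_mask -> approve_schedule). Since O(don_mask) holds, K gives O(approve_schedule).
Premise 1, O(hold_funds -> not approve_schedule), contraposes to O(approve_schedule -> not hold_funds); with O(approve_schedule) we get O(not hold_funds).
Premises 3, 4, 8 do not contribute to this derivation.
Hence not hold_funds is obligatory.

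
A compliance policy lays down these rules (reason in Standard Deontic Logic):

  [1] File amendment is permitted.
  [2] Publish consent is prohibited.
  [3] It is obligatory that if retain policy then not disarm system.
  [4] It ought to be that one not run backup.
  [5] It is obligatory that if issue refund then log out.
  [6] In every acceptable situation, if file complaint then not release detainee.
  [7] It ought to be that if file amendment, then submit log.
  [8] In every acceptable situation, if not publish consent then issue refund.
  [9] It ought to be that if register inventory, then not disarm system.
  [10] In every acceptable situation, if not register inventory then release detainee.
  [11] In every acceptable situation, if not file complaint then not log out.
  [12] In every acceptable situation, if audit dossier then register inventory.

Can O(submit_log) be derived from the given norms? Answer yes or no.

Premise 7 is O(file_amendment → submit_log), but O(file_amendment) is not derivable from the premises (the permission P(file_amendment) asserts only ¬O(¬file_amendment), not O(file_amendment)), so it does not yield O(submit_log).
No other premise forces O(submit_log). An ideal world satisfying every premise can still have submit_log false, so O(submit_log) is not derivable.

No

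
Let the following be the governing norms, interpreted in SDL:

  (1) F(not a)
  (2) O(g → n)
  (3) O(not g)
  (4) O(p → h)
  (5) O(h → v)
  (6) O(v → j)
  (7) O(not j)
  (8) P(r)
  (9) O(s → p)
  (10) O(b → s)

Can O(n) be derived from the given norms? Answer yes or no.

No

Premise 2 is O(g → n), but O(g) is not derivable from the premises, so it does not yield O(n).
No other premise forces O(n). An ideal world satisfying every premise can still have n false, so O(n) is not derivable.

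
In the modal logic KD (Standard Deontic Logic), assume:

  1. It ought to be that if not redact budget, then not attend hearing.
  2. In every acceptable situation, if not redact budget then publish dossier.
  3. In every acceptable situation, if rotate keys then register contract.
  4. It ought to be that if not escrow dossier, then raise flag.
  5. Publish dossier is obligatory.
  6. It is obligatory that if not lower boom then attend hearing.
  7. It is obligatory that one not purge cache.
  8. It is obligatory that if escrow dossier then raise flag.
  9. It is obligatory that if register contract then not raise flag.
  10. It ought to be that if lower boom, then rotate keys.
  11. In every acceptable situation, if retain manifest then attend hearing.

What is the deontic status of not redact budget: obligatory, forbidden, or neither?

Forbidden

Premises 4 and 8 are O(¬escrow_dossier → raise_flag) and O(escrow_dossier → raise_flag); every ideal world satisfies ¬escrow_dossier or escrow_dossier, so in either case raise_flag holds — hence O(raise_flag).
Premise 9, O(register_contract → ¬raise_flag), contraposes to O(raise_flag → ¬register_contract); with O(raise_flag) we get O(¬register_contract).
The contrapositive of premise 3 (O(rotate_keys → register_contract)) is O(¬register_contract → ¬rotate_keys), and O(¬register_contract) is already established, so O(¬rotate_keys).
The contrapositive of premise 10 (O(lower_boom → rotate_keys)) is O(¬rotate_keys → ¬lower_boom), and O(¬rotate_keys) is already established, so O(¬lower_boom).
Premise 6 is O(¬lower_boom → attend_hearing); since O(¬lower_boom), deontic closure gives O(attend_hearing).
The contrapositive of premise 1 (O(¬redact_budget → ¬attend_hearing)) is O(attend_hearing → redact_budget), and O(attend_hearing) is already established, so O(redact_budget).
Premises 2, 5, 7, 11 do not contribute to this derivation.
Thus O(redact_budget), which is F(¬redact_budget): ¬redact_budget is forbidden.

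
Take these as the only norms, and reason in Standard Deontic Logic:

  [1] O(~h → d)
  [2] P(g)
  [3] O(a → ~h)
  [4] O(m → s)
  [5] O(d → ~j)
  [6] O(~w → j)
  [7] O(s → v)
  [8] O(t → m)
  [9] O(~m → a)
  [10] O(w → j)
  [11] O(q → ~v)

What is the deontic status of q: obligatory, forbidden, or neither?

Premises 6 and 10 are O(~w → j) and O(w → j); every ideal world satisfies ~w or w, so in either case j holds — hence O(j).
Premise 5, O(d → ~j), contraposes to O(j → ~d); with O(j) we get O(~d).
Premise 1 is O(~h → d); contrapositively O(~d → h). Since O(~d) holds, K gives O(h).
Premise 3, O(a → ~h), contraposes to O(h → ~a); with O(h) we get O(~a).
The contrapositive of premise 9 (O(~m → a)) is O(~a → m), and O(~a) is already established, so O(m).
Premise 4 is O(m → s); since O(m), deontic closure gives O(s).
From O(s) and premise 7, O(s → v), we obtain O(v).
Premise 11 is O(q → ~v); contrapositively O(v → ~q). Since O(v) holds, K gives O(~q).
Premises 2, 8 do not contribute to this derivation.
Thus O(~q), which is F(q): q is forbidden.

Forbidden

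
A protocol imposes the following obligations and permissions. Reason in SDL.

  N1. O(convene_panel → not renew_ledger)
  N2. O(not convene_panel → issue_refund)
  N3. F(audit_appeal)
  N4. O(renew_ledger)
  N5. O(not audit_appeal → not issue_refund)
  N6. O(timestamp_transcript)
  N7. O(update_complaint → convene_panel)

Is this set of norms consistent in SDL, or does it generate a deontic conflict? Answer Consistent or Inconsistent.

Inconsistent

Premise 3 is F(audit_appeal), i.e. O(not audit_appeal).
Premise 5 is O(not audit_appeal → not issue_refund); since O(not audit_appeal), deontic closure gives O(not issue_refund).
Premise 2 is O(not convene_panel → issue_refund); contrapositively O(not issue_refund → convene_panel). Since O(not issue_refund) holds, K gives O(convene_panel).
From O(convene_panel) and premise 1, O(convene_panel → not renew_ledger), we obtain O(not renew_ledger).
Yet premise 4 states O(renew_ledger).
We now have both O(not renew_ledger) and O(renew_ledger) — renew_ledger is simultaneously obligatory and forbidden, violating the D-axiom.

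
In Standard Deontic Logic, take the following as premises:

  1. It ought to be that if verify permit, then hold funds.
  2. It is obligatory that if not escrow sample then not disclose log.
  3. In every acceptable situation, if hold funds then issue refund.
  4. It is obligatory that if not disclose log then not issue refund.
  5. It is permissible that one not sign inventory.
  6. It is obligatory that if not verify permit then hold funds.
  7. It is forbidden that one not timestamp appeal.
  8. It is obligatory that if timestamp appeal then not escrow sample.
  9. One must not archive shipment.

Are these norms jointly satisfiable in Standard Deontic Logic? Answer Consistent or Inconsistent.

Inconsistent

Premises 6 and 1 cover both cases: O(¬verify_permit → hold_funds) and O(verify_permit → hold_funds). Since ¬verify_permit ∨ verify_permit is a tautology, O(hold_funds) follows.
With premise 3, O(hold_funds → issue_refund), the K-axiom yields O(issue_refund).
The contrapositive of premise 4 (O(¬disclose_log → ¬issue_refund)) is O(issue_refund → disclose_log), and O(issue_refund) is already established, so O(disclose_log).
Premise 2, O(¬escrow_sample → ¬disclose_log), contraposes to O(disclose_log → escrow_sample); with O(disclose_log) we get O(escrow_sample).
Premise 8 is O(timestamp_appeal → ¬escrow_sample); contrapositively O(escrow_sample → ¬timestamp_appeal). Since O(escrow_sample) holds, K gives O(¬timestamp_appeal).
However, F(¬timestamp_appeal) at premise 7 amounts to O(timestamp_appeal).
We now have both O(¬timestamp_appeal) and O(timestamp_appeal) — timestamp_appeal is simultaneously obligatory and forbidden, violating the D-axiom.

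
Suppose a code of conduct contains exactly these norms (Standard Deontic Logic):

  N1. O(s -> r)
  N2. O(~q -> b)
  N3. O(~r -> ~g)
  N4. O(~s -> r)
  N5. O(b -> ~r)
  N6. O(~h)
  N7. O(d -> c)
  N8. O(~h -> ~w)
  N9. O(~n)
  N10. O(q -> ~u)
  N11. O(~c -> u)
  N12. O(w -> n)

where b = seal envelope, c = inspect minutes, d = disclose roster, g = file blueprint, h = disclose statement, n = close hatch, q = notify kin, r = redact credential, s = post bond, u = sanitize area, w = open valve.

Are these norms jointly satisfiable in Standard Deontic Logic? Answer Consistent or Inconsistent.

Premise 12 is O(w -> n), but O(w) is not derivable from the premises, so it does not yield O(n).
So O(n) is not derivable, and the apparent clash with O(~n) does not arise.
A world satisfying every obligation exists (e.g. b=false, c=true, d=false, g=false, h=false, n=false, q=true, r=true, s=false, u=false, w=false); no atom is both obligatory and forbidden, so the set is consistent.

Consistent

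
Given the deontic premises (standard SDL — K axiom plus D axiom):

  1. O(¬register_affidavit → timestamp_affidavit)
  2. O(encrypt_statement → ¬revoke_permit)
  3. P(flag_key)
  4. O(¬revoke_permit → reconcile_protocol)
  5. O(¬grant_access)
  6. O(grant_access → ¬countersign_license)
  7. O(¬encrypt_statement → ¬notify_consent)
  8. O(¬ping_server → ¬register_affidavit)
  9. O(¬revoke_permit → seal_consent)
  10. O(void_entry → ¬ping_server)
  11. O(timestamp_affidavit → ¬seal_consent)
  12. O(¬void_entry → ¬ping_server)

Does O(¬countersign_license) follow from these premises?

No

Premise 6 is O(grant_access → ¬countersign_license), but O(grant_access) is not derivable from the premises, so it does not yield O(¬countersign_license).
No other premise forces O(¬countersign_license). An ideal world satisfying every premise can still have ¬countersign_license false, so O(¬countersign_license) is not derivable.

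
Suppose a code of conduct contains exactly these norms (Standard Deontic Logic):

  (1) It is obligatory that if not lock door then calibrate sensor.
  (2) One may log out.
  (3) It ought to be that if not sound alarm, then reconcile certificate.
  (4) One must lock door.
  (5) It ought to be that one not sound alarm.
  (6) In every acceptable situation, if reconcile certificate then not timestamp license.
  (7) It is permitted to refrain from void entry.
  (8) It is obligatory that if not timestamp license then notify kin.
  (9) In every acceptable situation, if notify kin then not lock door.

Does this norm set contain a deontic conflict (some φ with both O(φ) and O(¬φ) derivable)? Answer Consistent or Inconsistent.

Premise 4 gives O(lock_door).
The contrapositive of premise 9 (O(notify_kin → ¬lock_door)) is O(lock_door → ¬notify_kin), and O(lock_door) is already established, so O(¬notify_kin).
The contrapositive of premise 8 (O(¬timestamp_license → notify_kin)) is O(¬notify_kin → timestamp_license), and O(¬notify_kin) is already established, so O(timestamp_license).
The contrapositive of premise 6 (O(reconcile_certificate → ¬timestamp_license)) is O(timestamp_license → ¬reconcile_certificate), and O(timestamp_license) is already established, so O(¬reconcile_certificate).
Premise 3 is O(¬sound_alarm → reconcile_certificate); contrapositively O(¬reconcile_certificate → sound_alarm). Since O(¬reconcile_certificate) holds, K gives O(sound_alarm).
Yet premise 5 states O(¬sound_alarm).
We now have both O(sound_alarm) and O(¬sound_alarm) — sound_alarm is simultaneously obligatory and forbidden, violating the D-axiom.

Inconsistent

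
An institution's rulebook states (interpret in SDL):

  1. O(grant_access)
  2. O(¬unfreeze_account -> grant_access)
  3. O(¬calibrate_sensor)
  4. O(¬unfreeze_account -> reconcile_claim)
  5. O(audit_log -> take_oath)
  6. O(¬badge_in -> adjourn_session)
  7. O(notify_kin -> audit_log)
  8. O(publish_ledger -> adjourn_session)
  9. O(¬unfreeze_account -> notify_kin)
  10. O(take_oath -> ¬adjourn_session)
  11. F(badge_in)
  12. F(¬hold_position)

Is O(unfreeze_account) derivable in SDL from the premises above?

F(badge_in) at premise 11 means O(¬badge_in).
Applying K to premise 6 (O(¬badge_in -> adjourn_session)) and O(¬badge_in) yields O(adjourn_session).
Premise 10, O(take_oath -> ¬adjourn_session), contraposes to O(adjourn_session -> ¬take_oath); with O(adjourn_session) we get O(¬take_oath).
Premise 5 is O(audit_log -> take_oath); contrapositively O(¬take_oath -> ¬audit_log). Since O(¬take_oath) holds, K gives O(¬audit_log).
The contrapositive of premise 7 (O(notify_kin -> audit_log)) is O(¬audit_log -> ¬notify_kin), and O(¬audit_log) is already established, so O(¬notify_kin).
Premise 9, O(¬unfreeze_account -> notify_kin), contraposes to O(¬notify_kin -> unfreeze_account); with O(¬notify_kin) we get O(unfreeze_account).
Premises 1, 2, 3, 4, 8, 12 do not contribute to this derivation.
So O(unfreeze_account) follows.

Yes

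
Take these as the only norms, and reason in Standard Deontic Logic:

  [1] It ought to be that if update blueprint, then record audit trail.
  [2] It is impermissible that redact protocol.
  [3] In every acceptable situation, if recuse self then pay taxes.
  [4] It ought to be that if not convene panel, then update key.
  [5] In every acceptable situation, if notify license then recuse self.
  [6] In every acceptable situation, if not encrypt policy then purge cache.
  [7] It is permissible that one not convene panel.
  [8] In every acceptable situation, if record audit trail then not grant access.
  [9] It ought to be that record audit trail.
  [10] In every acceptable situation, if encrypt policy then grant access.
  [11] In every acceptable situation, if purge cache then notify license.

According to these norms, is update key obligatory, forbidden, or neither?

Premise 4 is O(¬convene_panel → update_key), but O(¬convene_panel) is not derivable from the premises (the permission P(¬convene_panel) asserts only ¬O(convene_panel), not O(¬convene_panel)), so it does not yield O(update_key).
No premise or chain of K-axiom applications forces O(update_key), and none forces O(¬update_key). So update_key is neither obligatory nor forbidden under these norms.

Neither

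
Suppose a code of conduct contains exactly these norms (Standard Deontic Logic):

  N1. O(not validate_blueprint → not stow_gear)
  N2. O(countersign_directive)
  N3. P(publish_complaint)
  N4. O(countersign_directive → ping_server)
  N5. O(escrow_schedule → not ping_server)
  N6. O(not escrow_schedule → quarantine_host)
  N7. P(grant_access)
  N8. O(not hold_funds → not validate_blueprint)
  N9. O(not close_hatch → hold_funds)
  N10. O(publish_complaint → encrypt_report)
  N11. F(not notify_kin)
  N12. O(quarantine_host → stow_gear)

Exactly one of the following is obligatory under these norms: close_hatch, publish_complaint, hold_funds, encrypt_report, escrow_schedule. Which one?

From premise 2 we have O(countersign_directive).
From O(countersign_directive) and premise 4, O(countersign_directive → ping_server), we obtain O(ping_server).
Premise 5 is O(escrow_schedule → not ping_server); contrapositively O(ping_server → not escrow_schedule). Since O(ping_server) holds, K gives O(not escrow_schedule).
From O(not escrow_schedule) and premise 6, O(not escrow_schedule → quarantine_host), we obtain O(quarantine_host).
Premise 12 is O(quarantine_host → stow_gear); since O(quarantine_host), deontic closure gives O(stow_gear).
The contrapositive of premise 1 (O(not validate_blueprint → not stow_gear)) is O(stow_gear → validate_blueprint), and O(stow_gear) is already established, so O(validate_blueprint).
Premise 8, O(not hold_funds → not validate_blueprint), contraposes to O(validate_blueprint → hold_funds); with O(validate_blueprint) we get O(hold_funds).
So O(hold_funds) holds — hold_funds is obligatory. None of the other listed options is made obligatory by any chain of premises.

hold_funds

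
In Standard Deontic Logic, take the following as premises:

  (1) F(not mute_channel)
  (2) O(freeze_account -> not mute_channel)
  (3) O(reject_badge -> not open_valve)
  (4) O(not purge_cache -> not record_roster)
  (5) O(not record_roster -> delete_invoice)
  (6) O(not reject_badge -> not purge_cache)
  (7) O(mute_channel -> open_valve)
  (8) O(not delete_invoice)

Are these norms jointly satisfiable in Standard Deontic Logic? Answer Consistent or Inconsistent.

From premise 8 we have O(not delete_invoice).
The contrapositive of premise 5 (O(not record_roster -> delete_invoice)) is O(not delete_invoice -> record_roster), and O(not delete_invoice) is already established, so O(record_roster).
The contrapositive of premise 4 (O(not purge_cache -> not record_roster)) is O(record_roster -> purge_cache), and O(record_roster) is already established, so O(purge_cache).
The contrapositive of premise 6 (O(not reject_badge -> not purge_cache)) is O(purge_cache -> reject_badge), and O(purge_cache) is already established, so O(reject_badge).
From O(reject_badge) and premise 3, O(reject_badge -> not open_valve), we obtain O(not open_valve).
Premise 7 is O(mute_channel -> open_valve); contrapositively O(not open_valve -> not mute_channel). Since O(not open_valve) holds, K gives O(not mute_channel).
But premise 1, F(not mute_channel), means O(mute_channel).
We now have both O(not mute_channel) and O(mute_channel) — mute_channel is simultaneously obligatory and forbidden, violating the D-axiom.

Inconsistent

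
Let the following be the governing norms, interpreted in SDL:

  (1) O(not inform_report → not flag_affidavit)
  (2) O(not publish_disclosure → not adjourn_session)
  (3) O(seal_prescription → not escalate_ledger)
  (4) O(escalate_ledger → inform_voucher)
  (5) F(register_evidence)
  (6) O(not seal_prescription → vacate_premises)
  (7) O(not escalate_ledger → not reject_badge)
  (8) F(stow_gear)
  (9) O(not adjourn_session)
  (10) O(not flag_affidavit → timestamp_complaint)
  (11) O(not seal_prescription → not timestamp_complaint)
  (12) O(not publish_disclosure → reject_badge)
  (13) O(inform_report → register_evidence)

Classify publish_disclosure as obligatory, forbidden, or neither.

Premise 5 is F(register_evidence), i.e. O(not register_evidence).
The contrapositive of premise 13 (O(inform_report → register_evidence)) is O(not register_evidence → not inform_report), and O(not register_evidence) is already established, so O(not inform_report).
Premise 1 is O(not inform_report → not flag_affidavit); since O(not inform_report), deontic closure gives O(not flag_affidavit).
Applying K to premise 10 (O(not flag_affidavit → timestamp_complaint)) and O(not flag_affidavit) yields O(timestamp_complaint).
The contrapositive of premise 11 (O(not seal_prescription → not timestamp_complaint)) is O(timestamp_complaint → seal_prescription), and O(timestamp_complaint) is already established, so O(seal_prescription).
Applying K to premise 3 (O(seal_prescription → not escalate_ledger)) and O(seal_prescription) yields O(not escalate_ledger).
Premise 7 is O(not escalate_ledger → not reject_badge); since O(not escalate_ledger), deontic closure gives O(not reject_badge).
The contrapositive of premise 12 (O(not publish_disclosure → reject_badge)) is O(not reject_badge → publish_disclosure), and O(not reject_badge) is already established, so O(publish_disclosure).
Premises 2, 4, 6, 8, 9 do not contribute to this derivation.
Hence publish_disclosure is obligatory.

Obligatory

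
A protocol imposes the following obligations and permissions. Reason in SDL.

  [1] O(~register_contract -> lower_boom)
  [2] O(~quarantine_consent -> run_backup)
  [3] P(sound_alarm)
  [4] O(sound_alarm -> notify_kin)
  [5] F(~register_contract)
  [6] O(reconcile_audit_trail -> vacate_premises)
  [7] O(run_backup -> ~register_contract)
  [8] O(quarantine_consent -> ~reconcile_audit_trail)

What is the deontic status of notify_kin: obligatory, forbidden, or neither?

Premise 4 is O(sound_alarm -> notify_kin), but O(sound_alarm) is not derivable from the premises (the permission P(sound_alarm) asserts only ~O(~sound_alarm), not O(sound_alarm)), so it does not yield O(notify_kin).
No premise or chain of K-axiom applications forces O(notify_kin), and none forces O(~notify_kin). So notify_kin is neither obligatory nor forbidden under these norms.

Neither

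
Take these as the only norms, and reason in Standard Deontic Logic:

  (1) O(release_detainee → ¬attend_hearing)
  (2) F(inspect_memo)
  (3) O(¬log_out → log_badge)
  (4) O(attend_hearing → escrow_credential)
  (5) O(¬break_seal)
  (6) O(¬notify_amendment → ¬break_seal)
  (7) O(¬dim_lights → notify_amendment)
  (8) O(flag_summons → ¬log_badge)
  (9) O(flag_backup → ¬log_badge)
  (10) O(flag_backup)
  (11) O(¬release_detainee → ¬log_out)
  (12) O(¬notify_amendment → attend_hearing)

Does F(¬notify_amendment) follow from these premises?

Yes

Premise 10 states O(flag_backup) outright.
Premise 9 is O(flag_backup → ¬log_badge); since O(flag_backup), deontic closure gives O(¬log_badge).
The contrapositive of premise 3 (O(¬log_out → log_badge)) is O(¬log_badge → log_out), and O(¬log_badge) is already established, so O(log_out).
The contrapositive of premise 11 (O(¬release_detainee → ¬log_out)) is O(log_out → release_detainee), and O(log_out) is already established, so O(release_detainee).
Premise 1 is O(release_detainee → ¬attend_hearing); since O(release_detainee), deontic closure gives O(¬attend_hearing).
Premise 12, O(¬notify_amendment → attend_hearing), contraposes to O(¬attend_hearing → notify_amendment); with O(¬attend_hearing) we get O(notify_amendment).
Premises 2, 4, 5, 6, 7, 8 do not contribute to this derivation.
So O(notify_amendment) holds, i.e. F(¬notify_amendment). The claim follows.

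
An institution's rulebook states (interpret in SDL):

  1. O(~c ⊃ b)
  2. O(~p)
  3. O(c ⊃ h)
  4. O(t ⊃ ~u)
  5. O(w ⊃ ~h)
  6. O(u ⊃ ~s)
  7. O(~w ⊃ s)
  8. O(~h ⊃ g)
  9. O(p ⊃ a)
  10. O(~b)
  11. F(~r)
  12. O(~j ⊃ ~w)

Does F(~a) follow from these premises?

Premise 9 is O(p ⊃ a), but O(p) is not derivable from the premises, so it does not yield O(a).
No other premise forces O(a). An ideal world satisfying every premise can still have ~a true, so F(~a) is not derivable.

No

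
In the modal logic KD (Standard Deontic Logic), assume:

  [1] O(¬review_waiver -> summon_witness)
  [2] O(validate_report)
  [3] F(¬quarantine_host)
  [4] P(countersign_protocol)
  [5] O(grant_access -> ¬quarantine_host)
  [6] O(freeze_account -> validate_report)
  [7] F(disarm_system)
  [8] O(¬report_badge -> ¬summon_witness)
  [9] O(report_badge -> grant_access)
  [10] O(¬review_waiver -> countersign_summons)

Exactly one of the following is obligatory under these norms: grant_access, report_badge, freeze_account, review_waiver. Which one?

Premise 3 is F(¬quarantine_host), i.e. O(quarantine_host).
The contrapositive of premise 5 (O(grant_access -> ¬quarantine_host)) is O(quarantine_host -> ¬grant_access), and O(quarantine_host) is already established, so O(¬grant_access).
Premise 9 is O(report_badge -> grant_access); contrapositively O(¬grant_access -> ¬report_badge). Since O(¬grant_access) holds, K gives O(¬report_badge).
Premise 8 is O(¬report_badge -> ¬summon_witness); since O(¬report_badge), deontic closure gives O(¬summon_witness).
The contrapositive of premise 1 (O(¬review_waiver -> summon_witness)) is O(¬summon_witness -> review_waiver), and O(¬summon_witness) is already established, so O(review_waiver).
So O(review_waiver) holds — review_waiver is obligatory. None of the other listed options is made obligatory by any chain of premises.

review_waiver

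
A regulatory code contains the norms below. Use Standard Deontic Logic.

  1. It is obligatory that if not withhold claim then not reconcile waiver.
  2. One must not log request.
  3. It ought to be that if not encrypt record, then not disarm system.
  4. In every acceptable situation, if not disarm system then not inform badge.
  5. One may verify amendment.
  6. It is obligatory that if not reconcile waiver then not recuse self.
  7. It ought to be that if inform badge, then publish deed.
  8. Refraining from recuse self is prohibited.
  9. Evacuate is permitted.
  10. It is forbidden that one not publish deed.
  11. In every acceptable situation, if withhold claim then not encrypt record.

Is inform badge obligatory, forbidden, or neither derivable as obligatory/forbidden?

Forbidden

Premise 8, F(¬recuse_self), is equivalent to O(recuse_self).
Premise 6, O(¬reconcile_waiver → ¬recuse_self), contraposes to O(recuse_self → reconcile_waiver); with O(recuse_self) we get O(reconcile_waiver).
The contrapositive of premise 1 (O(¬withhold_claim → ¬reconcile_waiver)) is O(reconcile_waiver → withhold_claim), and O(reconcile_waiver) is already established, so O(withhold_claim).
With premise 11, O(withhold_claim → ¬encrypt_record), the K-axiom yields O(¬encrypt_record).
With premise 3, O(¬encrypt_record → ¬disarm_system), the K-axiom yields O(¬disarm_system).
With premise 4, O(¬disarm_system → ¬inform_badge), the K-axiom yields O(¬inform_badge).
Premises 2, 5, 7, 9, 10 do not contribute to this derivation.
Thus O(¬inform_badge), which is F(inform_badge): inform_badge is forbidden.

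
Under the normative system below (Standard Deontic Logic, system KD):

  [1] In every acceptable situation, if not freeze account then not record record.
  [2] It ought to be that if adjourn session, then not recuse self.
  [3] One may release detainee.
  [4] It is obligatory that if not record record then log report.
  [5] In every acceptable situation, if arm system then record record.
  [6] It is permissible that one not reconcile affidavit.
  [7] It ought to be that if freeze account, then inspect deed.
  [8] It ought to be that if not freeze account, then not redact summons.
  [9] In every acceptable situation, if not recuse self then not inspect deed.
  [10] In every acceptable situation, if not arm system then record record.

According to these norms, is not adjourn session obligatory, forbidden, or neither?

Obligatory

Premises 5 and 10 are O(arm_system → record_record) and O(¬arm_system → record_record); every ideal world satisfies arm_system or ¬arm_system, so in either case record_record holds — hence O(record_record).
Premise 1 is O(¬freeze_account → ¬record_record); contrapositively O(record_record → freeze_account). Since O(record_record) holds, K gives O(freeze_account).
From O(freeze_account) and premise 7, O(freeze_account → inspect_deed), we obtain O(inspect_deed).
Premise 9 is O(¬recuse_self → ¬inspect_deed); contrapositively O(inspect_deed → recuse_self). Since O(inspect_deed) holds, K gives O(recuse_self).
Premise 2 is O(adjourn_session → ¬recuse_self); contrapositively O(recuse_self → ¬adjourn_session). Since O(recuse_self) holds, K gives O(¬adjourn_session).
Premises 3, 4, 6, 8 do not contribute to this derivation.
Hence ¬adjourn_session is obligatory.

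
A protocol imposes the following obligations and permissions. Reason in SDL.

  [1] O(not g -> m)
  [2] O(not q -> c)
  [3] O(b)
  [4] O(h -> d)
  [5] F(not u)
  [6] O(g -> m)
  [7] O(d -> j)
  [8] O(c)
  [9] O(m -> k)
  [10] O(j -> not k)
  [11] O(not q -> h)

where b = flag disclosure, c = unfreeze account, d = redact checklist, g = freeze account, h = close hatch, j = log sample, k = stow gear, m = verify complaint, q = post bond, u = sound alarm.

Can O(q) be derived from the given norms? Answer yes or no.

Yes

Premises 6 and 1 cover both cases: O(g -> m) and O(not g -> m). Since g ∨ not g is a tautology, O(m) follows.
From O(m) and premise 9, O(m -> k), we obtain O(k).
Premise 10 is O(j -> not k); contrapositively O(k -> not j). Since O(k) holds, K gives O(not j).
Premise 7, O(d -> j), contraposes to O(not j -> not d); with O(not j) we get O(not d).
The contrapositive of premise 4 (O(h -> d)) is O(not d -> not h), and O(not d) is already established, so O(not h).
Premise 11, O(not q -> h), contraposes to O(not h -> q); with O(not h) we get O(q).
Premises 2, 3, 5, 8 do not contribute to this derivation.
So O(q) follows.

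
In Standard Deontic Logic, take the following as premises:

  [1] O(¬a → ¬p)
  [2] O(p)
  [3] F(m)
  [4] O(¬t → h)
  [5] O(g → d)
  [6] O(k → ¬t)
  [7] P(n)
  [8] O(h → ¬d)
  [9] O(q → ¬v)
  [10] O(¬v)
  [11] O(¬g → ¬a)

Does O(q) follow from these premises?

Premise 9 is O(q → ¬v); even if O(¬v) held, inferring O(q) would be affirming the consequent — invalid.
No other premise forces O(q). An ideal world satisfying every premise can still have q false, so O(q) is not derivable.

No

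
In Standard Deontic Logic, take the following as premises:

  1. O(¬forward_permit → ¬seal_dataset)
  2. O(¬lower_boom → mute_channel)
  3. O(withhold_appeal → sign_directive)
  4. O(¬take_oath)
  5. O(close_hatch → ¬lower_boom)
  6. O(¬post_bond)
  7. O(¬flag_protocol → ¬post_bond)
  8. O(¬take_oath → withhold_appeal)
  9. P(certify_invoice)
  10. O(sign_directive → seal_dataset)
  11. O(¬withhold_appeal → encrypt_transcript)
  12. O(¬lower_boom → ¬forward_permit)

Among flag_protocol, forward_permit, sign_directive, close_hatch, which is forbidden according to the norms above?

close_hatch

Premise 4 states O(¬take_oath) outright.
Applying K to premise 8 (O(¬take_oath → withhold_appeal)) and O(¬take_oath) yields O(withhold_appeal).
Premise 3 is O(withhold_appeal → sign_directive); since O(withhold_appeal), deontic closure gives O(sign_directive).
From O(sign_directive) and premise 10, O(sign_directive → seal_dataset), we obtain O(seal_dataset).
Premise 1 is O(¬forward_permit → ¬seal_dataset); contrapositively O(seal_dataset → forward_permit). Since O(seal_dataset) holds, K gives O(forward_permit).
The contrapositive of premise 12 (O(¬lower_boom → ¬forward_permit)) is O(forward_permit → lower_boom), and O(forward_permit) is already established, so O(lower_boom).
Premise 5, O(close_hatch → ¬lower_boom), contraposes to O(lower_boom → ¬close_hatch); with O(lower_boom) we get O(¬close_hatch).
So O(¬close_hatch) holds, i.e. close_hatch is forbidden. None of the other listed options is forbidden under the premises.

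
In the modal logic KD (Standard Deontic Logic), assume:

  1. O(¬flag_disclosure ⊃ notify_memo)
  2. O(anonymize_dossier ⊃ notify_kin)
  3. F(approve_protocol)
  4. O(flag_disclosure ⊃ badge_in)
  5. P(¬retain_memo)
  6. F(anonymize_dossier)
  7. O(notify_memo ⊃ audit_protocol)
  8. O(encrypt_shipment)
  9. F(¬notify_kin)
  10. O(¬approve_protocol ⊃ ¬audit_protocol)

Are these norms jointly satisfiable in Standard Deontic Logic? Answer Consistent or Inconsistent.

Consistent

Premise 2 is O(anonymize_dossier ⊃ notify_kin); even if O(notify_kin) held, inferring O(anonymize_dossier) would be affirming the consequent — invalid.
So O(anonymize_dossier) is not derivable, and the apparent clash with O(¬anonymize_dossier) does not arise.
A world satisfying every obligation exists (e.g. anonymize_dossier=false, approve_protocol=false, audit_protocol=false, badge_in=true, encrypt_shipment=true, flag_disclosure=true, notify_kin=true, notify_memo=false, retain_memo=false); no atom is both obligatory and forbidden, so the set is consistent.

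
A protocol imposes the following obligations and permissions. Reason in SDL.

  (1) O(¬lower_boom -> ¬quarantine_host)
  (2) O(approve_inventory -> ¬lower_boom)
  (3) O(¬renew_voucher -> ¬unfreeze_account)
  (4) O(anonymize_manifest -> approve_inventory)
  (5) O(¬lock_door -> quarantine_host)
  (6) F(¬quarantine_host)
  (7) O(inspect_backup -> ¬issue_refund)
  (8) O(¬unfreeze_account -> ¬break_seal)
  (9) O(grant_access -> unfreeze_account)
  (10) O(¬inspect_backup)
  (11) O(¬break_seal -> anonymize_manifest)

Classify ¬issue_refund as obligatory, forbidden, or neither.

Neither

Premise 7 is O(inspect_backup -> ¬issue_refund), but O(inspect_backup) is not derivable from the premises, so it does not yield O(¬issue_refund).
No premise or chain of K-axiom applications forces O(¬issue_refund), and none forces O(issue_refund). So ¬issue_refund is neither obligatory nor forbidden under these norms.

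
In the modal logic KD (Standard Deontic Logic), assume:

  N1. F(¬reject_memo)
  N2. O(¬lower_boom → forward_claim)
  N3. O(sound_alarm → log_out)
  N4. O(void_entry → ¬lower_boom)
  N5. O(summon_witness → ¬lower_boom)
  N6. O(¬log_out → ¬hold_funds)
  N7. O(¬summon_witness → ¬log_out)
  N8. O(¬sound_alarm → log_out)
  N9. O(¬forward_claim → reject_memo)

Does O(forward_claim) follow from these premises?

Yes

Premises 3 and 8 cover both cases: O(sound_alarm → log_out) and O(¬sound_alarm → log_out). Since sound_alarm ∨ ¬sound_alarm is a tautology, O(log_out) follows.
The contrapositive of premise 7 (O(¬summon_witness → ¬log_out)) is O(log_out → summon_witness), and O(log_out) is already established, so O(summon_witness).
With premise 5, O(summon_witness → ¬lower_boom), the K-axiom yields O(¬lower_boom).
With premise 2, O(¬lower_boom → forward_claim), the K-axiom yields O(forward_claim).
Premises 1, 4, 6, 9 do not contribute to this derivation.
So O(forward_claim) follows.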